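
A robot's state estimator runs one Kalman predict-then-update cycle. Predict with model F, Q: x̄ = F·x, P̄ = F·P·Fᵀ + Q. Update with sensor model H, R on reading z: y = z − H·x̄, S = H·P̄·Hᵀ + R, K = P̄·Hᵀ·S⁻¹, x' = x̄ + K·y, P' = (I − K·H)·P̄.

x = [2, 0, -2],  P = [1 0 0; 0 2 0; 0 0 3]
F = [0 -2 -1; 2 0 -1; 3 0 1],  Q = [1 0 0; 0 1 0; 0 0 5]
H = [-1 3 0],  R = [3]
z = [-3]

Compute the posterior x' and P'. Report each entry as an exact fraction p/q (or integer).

x' = [65/23, 5/23, 16/23]
P' = [273/23 90/23 -57/23; 90/23 37/23 -15/23; -57/23 -15/23 343/23]

x̄ = F·x = [2, 6, 4]
P̄ = F·P·Fᵀ + Q = [12 3 -3; 3 8 3; -3 3 17]
y = z − H·x̄ = [-19]
S = H·P̄·Hᵀ + R = [69]
K = P̄·Hᵀ·S⁻¹ = [-1/23; 7/23; 4/23]
x' = x̄ + K·y = [65/23, 5/23, 16/23]
P' = (I − K·H)·P̄ = [273/23 90/23 -57/23; 90/23 37/23 -15/23; -57/23 -15/23 343/23]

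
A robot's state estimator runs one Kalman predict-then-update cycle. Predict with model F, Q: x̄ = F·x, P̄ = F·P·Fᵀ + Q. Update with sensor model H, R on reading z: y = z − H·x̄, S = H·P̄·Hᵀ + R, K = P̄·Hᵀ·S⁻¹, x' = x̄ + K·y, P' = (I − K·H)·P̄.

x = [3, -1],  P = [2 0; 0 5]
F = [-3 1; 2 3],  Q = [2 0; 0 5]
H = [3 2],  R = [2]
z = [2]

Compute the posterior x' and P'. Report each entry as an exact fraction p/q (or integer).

x̄ = F·x = [-10, 3]
P̄ = F·P·Fᵀ + Q = [25 3; 3 58]
y = z − H·x̄ = [26]
S = H·P̄·Hᵀ + R = [495]
K = P̄·Hᵀ·S⁻¹ = [9/55; 25/99]
x' = x̄ + K·y = [-316/55, 947/99]
P' = (I − K·H)·P̄ = [646/55 -192/11; -192/11 2617/99]

x' = [-316/55, 947/99]
P' = [646/55 -192/11; -192/11 2617/99]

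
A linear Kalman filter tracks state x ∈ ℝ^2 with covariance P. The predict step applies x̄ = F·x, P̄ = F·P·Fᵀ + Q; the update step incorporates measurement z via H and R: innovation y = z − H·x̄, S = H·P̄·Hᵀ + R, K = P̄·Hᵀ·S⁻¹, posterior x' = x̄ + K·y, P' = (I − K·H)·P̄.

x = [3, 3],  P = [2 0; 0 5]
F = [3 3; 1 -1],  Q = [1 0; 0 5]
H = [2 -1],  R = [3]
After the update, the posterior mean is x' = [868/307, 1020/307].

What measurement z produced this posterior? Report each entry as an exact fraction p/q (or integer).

z = [2]

x̄ = F·x = [18, 0]
P̄ = F·P·Fᵀ + Q = [64 -9; -9 12]
S = H·P̄·Hᵀ + R = [307]
K = P̄·Hᵀ·S⁻¹ = [137/307; -30/307]
x' − x̄ = [-4658/307, 1020/307] = K·y
y = (KᵀK)⁻¹·Kᵀ·(x' − x̄) = [-34]
z = y + H·x̄ = [-34] + [36] = [2]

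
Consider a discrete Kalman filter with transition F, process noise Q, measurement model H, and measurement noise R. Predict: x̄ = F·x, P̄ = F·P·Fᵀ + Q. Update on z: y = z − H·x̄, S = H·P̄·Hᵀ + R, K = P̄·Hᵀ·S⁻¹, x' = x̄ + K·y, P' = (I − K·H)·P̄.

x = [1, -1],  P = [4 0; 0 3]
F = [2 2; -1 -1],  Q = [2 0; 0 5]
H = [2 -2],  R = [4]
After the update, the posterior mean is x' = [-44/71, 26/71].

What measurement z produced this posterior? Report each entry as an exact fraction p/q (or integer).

z = [-2]

x̄ = F·x = [0, 0]
P̄ = F·P·Fᵀ + Q = [30 -14; -14 12]
S = H·P̄·Hᵀ + R = [284]
K = P̄·Hᵀ·S⁻¹ = [22/71; -13/71]
x' − x̄ = [-44/71, 26/71] = K·y
y = (KᵀK)⁻¹·Kᵀ·(x' − x̄) = [-2]
z = y + H·x̄ = [-2] + [0] = [-2]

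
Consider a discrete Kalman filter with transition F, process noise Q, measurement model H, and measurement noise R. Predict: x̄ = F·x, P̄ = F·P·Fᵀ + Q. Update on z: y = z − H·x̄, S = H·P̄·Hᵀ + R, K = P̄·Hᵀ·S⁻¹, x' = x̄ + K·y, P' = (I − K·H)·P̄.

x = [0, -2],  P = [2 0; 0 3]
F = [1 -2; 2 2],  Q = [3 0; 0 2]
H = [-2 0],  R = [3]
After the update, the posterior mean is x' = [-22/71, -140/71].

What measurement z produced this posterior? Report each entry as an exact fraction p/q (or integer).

z = [1]

x̄ = F·x = [4, -4]
P̄ = F·P·Fᵀ + Q = [17 -8; -8 22]
S = H·P̄·Hᵀ + R = [71]
K = P̄·Hᵀ·S⁻¹ = [-34/71; 16/71]
x' − x̄ = [-306/71, 144/71] = K·y
y = (KᵀK)⁻¹·Kᵀ·(x' − x̄) = [9]
z = y + H·x̄ = [9] + [-8] = [1]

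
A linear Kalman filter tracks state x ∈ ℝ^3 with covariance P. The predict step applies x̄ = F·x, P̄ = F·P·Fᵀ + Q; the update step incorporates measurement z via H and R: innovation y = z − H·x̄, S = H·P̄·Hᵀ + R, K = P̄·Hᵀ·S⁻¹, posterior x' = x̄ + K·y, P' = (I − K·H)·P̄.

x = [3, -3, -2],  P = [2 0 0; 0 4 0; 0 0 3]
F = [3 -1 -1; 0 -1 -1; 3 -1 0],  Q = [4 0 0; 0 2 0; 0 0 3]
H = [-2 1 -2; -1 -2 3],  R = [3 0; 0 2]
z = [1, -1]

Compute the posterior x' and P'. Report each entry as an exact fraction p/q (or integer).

x̄ = F·x = [14, 5, 12]
P̄ = F·P·Fᵀ + Q = [29 7 22; 7 9 4; 22 4 25]
y = z − H·x̄ = [48, -13]
S = H·P̄·Hᵀ + R = [360 -149; -149 140]
K = P̄·Hᵀ·S⁻¹ = [-9873/28199 -5875/28199; -3757/28199 -6617/28199; -5895/28199 2790/28199]
x' = x̄ + K·y = [-2743/28199, 46680/28199, 19158/28199]
P' = (I − K·H)·P̄ = [14961/28199 -7331/28199 -3817/28199; -7331/28199 118929/28199 72431/28199; -3817/28199 72431/28199 48875/28199]

x' = [-2743/28199, 46680/28199, 19158/28199]
P' = [14961/28199 -7331/28199 -3817/28199; -7331/28199 118929/28199 72431/28199; -3817/28199 72431/28199 48875/28199]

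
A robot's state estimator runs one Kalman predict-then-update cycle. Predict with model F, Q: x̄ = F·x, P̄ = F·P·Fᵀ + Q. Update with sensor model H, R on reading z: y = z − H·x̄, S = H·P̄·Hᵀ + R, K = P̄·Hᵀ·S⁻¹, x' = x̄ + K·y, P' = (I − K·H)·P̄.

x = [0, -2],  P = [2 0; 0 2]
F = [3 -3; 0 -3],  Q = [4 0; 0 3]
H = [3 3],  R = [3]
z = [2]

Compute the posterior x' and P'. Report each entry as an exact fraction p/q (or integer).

x' = [-55/73, 213/146]
P' = [397/73 -765/146; -765/146 1569/292]

x̄ = F·x = [6, 6]
P̄ = F·P·Fᵀ + Q = [40 18; 18 21]
y = z − H·x̄ = [-34]
S = H·P̄·Hᵀ + R = [876]
K = P̄·Hᵀ·S⁻¹ = [29/146; 39/292]
x' = x̄ + K·y = [-55/73, 213/146]
P' = (I − K·H)·P̄ = [397/73 -765/146; -765/146 1569/292]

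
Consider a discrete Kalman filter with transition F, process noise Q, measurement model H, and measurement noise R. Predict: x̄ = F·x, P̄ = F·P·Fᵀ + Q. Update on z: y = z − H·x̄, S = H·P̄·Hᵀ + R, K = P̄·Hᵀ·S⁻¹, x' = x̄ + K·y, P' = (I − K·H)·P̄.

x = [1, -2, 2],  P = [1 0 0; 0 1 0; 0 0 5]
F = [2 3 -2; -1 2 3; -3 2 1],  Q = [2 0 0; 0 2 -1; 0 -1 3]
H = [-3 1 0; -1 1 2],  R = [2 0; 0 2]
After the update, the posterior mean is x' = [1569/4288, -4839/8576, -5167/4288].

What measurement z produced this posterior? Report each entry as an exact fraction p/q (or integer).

x̄ = F·x = [-8, 1, -5]
P̄ = F·P·Fᵀ + Q = [35 -26 -10; -26 52 21; -10 21 21]
S = H·P̄·Hᵀ + R = [525 363; 363 349]
K = P̄·Hᵀ·S⁻¹ = [-4079/12864 419/4288; 905/25728 2635/8576; -725/4288 1651/4288]
x' − x̄ = [35873/4288, -13415/8576, 16273/4288] = K·y
y = (KᵀK)⁻¹·Kᵀ·(x' − x̄) = [-27, -2]
z = y + H·x̄ = [-27, -2] + [25, -1] = [-2, -3]

z = [-2, -3]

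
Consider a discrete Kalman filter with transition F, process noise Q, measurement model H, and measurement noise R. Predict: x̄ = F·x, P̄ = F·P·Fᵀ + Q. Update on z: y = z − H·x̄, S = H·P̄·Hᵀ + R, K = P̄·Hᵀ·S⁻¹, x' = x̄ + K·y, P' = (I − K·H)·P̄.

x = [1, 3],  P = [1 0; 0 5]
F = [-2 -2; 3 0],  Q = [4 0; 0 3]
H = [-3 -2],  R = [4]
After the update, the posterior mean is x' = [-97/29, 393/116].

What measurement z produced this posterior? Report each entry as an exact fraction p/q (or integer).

z = [3]

x̄ = F·x = [-8, 3]
P̄ = F·P·Fᵀ + Q = [28 -6; -6 12]
S = H·P̄·Hᵀ + R = [232]
K = P̄·Hᵀ·S⁻¹ = [-9/29; -3/116]
x' − x̄ = [135/29, 45/116] = K·y
y = (KᵀK)⁻¹·Kᵀ·(x' − x̄) = [-15]
z = y + H·x̄ = [-15] + [18] = [3]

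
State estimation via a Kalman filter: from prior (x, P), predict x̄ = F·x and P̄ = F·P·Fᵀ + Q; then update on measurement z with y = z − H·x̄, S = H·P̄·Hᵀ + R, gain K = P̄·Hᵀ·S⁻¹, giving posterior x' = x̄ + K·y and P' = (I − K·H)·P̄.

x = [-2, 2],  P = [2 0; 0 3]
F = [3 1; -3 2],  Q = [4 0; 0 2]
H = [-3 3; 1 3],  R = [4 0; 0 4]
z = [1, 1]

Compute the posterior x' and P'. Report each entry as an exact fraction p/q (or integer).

x̄ = F·x = [-4, 10]
P̄ = F·P·Fᵀ + Q = [25 -12; -12 32]
y = z − H·x̄ = [-41, -25]
S = H·P̄·Hᵀ + R = [733 285; 285 245]
K = P̄·Hᵀ·S⁻¹ = [-1203/4918 5893/24590; 210/2459 2994/12295]
x' = x̄ + K·y = [93/2459, 1010/2459]
P' = (I − K·H)·P̄ = [5954/12295 1944/12295; 1944/12295 3344/12295]

x' = [93/2459, 1010/2459]
P' = [5954/12295 1944/12295; 1944/12295 3344/12295]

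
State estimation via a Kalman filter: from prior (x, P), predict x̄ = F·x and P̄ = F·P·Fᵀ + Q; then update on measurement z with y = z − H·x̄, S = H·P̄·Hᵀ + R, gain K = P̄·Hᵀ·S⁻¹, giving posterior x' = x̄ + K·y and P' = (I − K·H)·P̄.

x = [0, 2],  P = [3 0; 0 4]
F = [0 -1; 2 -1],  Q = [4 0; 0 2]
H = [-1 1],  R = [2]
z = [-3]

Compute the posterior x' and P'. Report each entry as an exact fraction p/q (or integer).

x' = [-7/5, -41/10]
P' = [36/5 34/5; 34/5 41/5]

x̄ = F·x = [-2, -2]
P̄ = F·P·Fᵀ + Q = [8 4; 4 18]
y = z − H·x̄ = [-3]
S = H·P̄·Hᵀ + R = [20]
K = P̄·Hᵀ·S⁻¹ = [-1/5; 7/10]
x' = x̄ + K·y = [-7/5, -41/10]
P' = (I − K·H)·P̄ = [36/5 34/5; 34/5 41/5]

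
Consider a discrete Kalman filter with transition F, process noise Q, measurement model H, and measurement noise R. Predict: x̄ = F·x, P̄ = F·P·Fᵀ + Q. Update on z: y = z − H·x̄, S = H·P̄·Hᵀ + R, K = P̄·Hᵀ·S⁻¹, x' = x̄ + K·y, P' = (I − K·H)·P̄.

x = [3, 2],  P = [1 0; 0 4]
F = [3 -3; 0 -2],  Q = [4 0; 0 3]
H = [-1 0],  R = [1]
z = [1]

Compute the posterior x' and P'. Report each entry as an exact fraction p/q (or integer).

x' = [-23/25, -148/25]
P' = [49/50 12/25; 12/25 187/25]

x̄ = F·x = [3, -4]
P̄ = F·P·Fᵀ + Q = [49 24; 24 19]
y = z − H·x̄ = [4]
S = H·P̄·Hᵀ + R = [50]
K = P̄·Hᵀ·S⁻¹ = [-49/50; -12/25]
x' = x̄ + K·y = [-23/25, -148/25]
P' = (I − K·H)·P̄ = [49/50 12/25; 12/25 187/25]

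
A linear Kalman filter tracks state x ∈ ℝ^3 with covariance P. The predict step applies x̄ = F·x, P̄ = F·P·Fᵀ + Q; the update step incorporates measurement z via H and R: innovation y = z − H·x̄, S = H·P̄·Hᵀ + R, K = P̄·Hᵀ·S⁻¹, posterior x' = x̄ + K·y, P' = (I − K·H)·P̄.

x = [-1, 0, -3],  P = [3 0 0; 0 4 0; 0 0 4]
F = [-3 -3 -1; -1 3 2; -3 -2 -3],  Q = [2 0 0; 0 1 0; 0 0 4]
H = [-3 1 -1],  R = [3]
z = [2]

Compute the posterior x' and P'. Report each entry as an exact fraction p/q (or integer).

x̄ = F·x = [6, -5, 12]
P̄ = F·P·Fᵀ + Q = [69 -35 63; -35 56 -39; 63 -39 83]
y = z − H·x̄ = [37]
S = H·P̄·Hᵀ + R = [1429]
K = P̄·Hᵀ·S⁻¹ = [-305/1429; 200/1429; -311/1429]
x' = x̄ + K·y = [-2711/1429, 255/1429, 5641/1429]
P' = (I − K·H)·P̄ = [5576/1429 10985/1429 -4828/1429; 10985/1429 40024/1429 6469/1429; -4828/1429 6469/1429 21886/1429]

x' = [-2711/1429, 255/1429, 5641/1429]
P' = [5576/1429 10985/1429 -4828/1429; 10985/1429 40024/1429 6469/1429; -4828/1429 6469/1429 21886/1429]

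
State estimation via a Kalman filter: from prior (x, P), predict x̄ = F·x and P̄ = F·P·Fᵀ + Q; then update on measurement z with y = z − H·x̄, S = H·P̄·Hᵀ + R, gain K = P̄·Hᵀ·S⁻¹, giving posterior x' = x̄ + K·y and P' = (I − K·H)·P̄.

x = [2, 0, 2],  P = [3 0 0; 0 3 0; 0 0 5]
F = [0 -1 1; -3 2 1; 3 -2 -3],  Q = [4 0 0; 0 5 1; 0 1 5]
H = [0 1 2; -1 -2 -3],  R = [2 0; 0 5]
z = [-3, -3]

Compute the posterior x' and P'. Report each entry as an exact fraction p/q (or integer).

x̄ = F·x = [2, -4, 0]
P̄ = F·P·Fᵀ + Q = [12 -1 -9; -1 49 -53; -9 -53 89]
y = z − H·x̄ = [1, -9]
S = H·P̄·Hᵀ + R = [195 -242; -242 320]
K = P̄·Hᵀ·S⁻¹ = [-983/1918 -1283/3836; -809/959 -426/959; 804/959 305/1918]
x' = x̄ + K·y = [17253/3836, -811/959, -1137/1918]
P' = (I − K·H)·P̄ = [30489/3836 -9088/959 8105/1918; -9088/959 27290/959 -14454/959; 8105/1918 -14454/959 8031/959]

x' = [17253/3836, -811/959, -1137/1918]
P' = [30489/3836 -9088/959 8105/1918; -9088/959 27290/959 -14454/959; 8105/1918 -14454/959 8031/959]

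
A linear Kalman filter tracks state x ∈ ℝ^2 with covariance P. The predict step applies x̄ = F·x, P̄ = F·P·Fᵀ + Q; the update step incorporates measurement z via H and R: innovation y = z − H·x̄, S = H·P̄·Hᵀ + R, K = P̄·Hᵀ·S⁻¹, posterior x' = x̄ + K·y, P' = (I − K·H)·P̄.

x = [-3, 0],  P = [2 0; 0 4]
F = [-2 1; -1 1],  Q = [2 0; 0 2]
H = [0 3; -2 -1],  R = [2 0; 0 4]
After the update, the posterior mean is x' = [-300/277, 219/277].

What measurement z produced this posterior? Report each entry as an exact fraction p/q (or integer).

z = [3, 3]

x̄ = F·x = [6, 3]
P̄ = F·P·Fᵀ + Q = [14 8; 8 8]
S = H·P̄·Hᵀ + R = [74 -72; -72 100]
K = P̄·Hᵀ·S⁻¹ = [-24/277 -117/277; 84/277 -6/277]
x' − x̄ = [-1962/277, -612/277] = K·y
y = (KᵀK)⁻¹·Kᵀ·(x' − x̄) = [-6, 18]
z = y + H·x̄ = [-6, 18] + [9, -15] = [3, 3]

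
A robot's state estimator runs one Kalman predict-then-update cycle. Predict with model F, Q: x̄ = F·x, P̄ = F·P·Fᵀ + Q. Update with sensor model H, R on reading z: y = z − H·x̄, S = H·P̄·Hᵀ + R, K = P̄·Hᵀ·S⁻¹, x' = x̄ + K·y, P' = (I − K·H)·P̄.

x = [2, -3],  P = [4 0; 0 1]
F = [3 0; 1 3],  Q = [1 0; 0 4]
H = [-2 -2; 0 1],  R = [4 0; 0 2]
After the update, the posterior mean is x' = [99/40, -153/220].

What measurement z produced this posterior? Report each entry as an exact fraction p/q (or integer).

x̄ = F·x = [6, -7]
P̄ = F·P·Fᵀ + Q = [37 12; 12 17]
S = H·P̄·Hᵀ + R = [316 -58; -58 19]
K = P̄·Hᵀ·S⁻¹ = [-53/120 -43/60; -29/660 251/330]
x' − x̄ = [-141/40, 1387/220] = K·y
y = (KᵀK)⁻¹·Kᵀ·(x' − x̄) = [-5, 8]
z = y + H·x̄ = [-5, 8] + [2, -7] = [-3, 1]

z = [-3, 1]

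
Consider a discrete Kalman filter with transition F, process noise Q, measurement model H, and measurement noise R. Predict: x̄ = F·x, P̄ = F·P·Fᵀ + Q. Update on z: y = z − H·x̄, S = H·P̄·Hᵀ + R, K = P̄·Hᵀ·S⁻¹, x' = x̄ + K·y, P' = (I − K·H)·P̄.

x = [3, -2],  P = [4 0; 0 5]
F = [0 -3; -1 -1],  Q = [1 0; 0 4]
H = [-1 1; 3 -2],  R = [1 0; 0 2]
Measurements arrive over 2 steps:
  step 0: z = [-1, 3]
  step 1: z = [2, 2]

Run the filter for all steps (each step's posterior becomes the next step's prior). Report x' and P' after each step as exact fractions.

step 0: x' = [241/719, -693/719], P' = [2330/719 3014/719; 3014/719 4129/719]
step 1: x' = [984758/338153, 1237499/338153], P' = [1100086/338153 1408626/338153; 1408626/338153 1908657/338153]

step 0: x̄ = F·x = [6, -1]
step 0: P̄ = F·P·Fᵀ + Q = [46 15; 15 13]
step 0: y = z − H·x̄ = [6, -17]
step 0: S = H·P̄·Hᵀ + R = [30 -89; -89 288]
step 0: K = P̄·Hᵀ·S⁻¹ = [684/719 481/719; 1115/719 392/719]
step 0: x' = x̄ + K·y = [241/719, -693/719]
step 0: P' = (I − K·H)·P̄ = [2330/719 3014/719; 3014/719 4129/719]
step 1: x̄ = F·x = [2079/719, 452/719]
step 1: P̄ = F·P·Fᵀ + Q = [37880/719 21429/719; 21429/719 15363/719]
step 1: y = z − H·x̄ = [3065/719, -3895/719]
step 1: S = H·P̄·Hᵀ + R = [11104/719 -37221/719; -37221/719 146662/719]
step 1: K = P̄·Hᵀ·S⁻¹ = [308540/338153 241503/338153; 500031/338153 204282/338153]
step 1: x' = x̄ + K·y = [984758/338153, 1237499/338153]
step 1: P' = (I − K·H)·P̄ = [1100086/338153 1408626/338153; 1408626/338153 1908657/338153]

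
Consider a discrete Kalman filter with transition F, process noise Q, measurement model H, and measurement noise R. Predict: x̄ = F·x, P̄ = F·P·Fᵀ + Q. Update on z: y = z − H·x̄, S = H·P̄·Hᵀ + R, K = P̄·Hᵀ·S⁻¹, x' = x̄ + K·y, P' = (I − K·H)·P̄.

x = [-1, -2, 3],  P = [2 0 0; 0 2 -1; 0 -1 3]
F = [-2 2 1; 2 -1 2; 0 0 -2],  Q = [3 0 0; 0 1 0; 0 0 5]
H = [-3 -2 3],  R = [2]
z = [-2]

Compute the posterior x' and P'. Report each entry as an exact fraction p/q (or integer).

x̄ = F·x = [1, 6, -6]
P̄ = F·P·Fᵀ + Q = [18 -9 -2; -9 27 -14; -2 -14 17]
y = z − H·x̄ = [31]
S = H·P̄·Hᵀ + R = [521]
K = P̄·Hᵀ·S⁻¹ = [-42/521; -69/521; 85/521]
x' = x̄ + K·y = [-781/521, 987/521, -491/521]
P' = (I − K·H)·P̄ = [7614/521 -7587/521 2528/521; -7587/521 9306/521 -1429/521; 2528/521 -1429/521 1632/521]

x' = [-781/521, 987/521, -491/521]
P' = [7614/521 -7587/521 2528/521; -7587/521 9306/521 -1429/521; 2528/521 -1429/521 1632/521]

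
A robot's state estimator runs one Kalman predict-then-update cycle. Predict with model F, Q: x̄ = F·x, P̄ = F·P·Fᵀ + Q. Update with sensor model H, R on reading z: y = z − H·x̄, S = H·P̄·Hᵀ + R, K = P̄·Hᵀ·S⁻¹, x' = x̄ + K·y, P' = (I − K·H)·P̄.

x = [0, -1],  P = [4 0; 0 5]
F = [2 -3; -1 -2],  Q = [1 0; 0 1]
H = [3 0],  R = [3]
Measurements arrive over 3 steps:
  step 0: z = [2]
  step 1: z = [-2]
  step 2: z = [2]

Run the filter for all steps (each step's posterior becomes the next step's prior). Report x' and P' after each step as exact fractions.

step 0: x' = [127/187, 20/17], P' = [62/187 2/17; 2/17 293/17]
step 1: x' = [-58762/87721, -179357/87721], P' = [29178/87721 19192/87721; 19192/87721 296591/87721]
step 2: x' = [5707443/8018065, 17084178/8018065], P' = [2643448/8018065 1701998/8018065; 1701998/8018065 27072043/8018065]

step 0: x̄ = F·x = [3, 2]
step 0: P̄ = F·P·Fᵀ + Q = [62 22; 22 25]
step 0: y = z − H·x̄ = [-7]
step 0: S = H·P̄·Hᵀ + R = [561]
step 0: K = P̄·Hᵀ·S⁻¹ = [62/187; 2/17]
step 0: x' = x̄ + K·y = [127/187, 20/17]
step 0: P' = (I − K·H)·P̄ = [62/187 2/17; 2/17 293/17]
step 1: x̄ = F·x = [-406/187, -567/187]
step 1: P̄ = F·P·Fᵀ + Q = [29178/187 19192/187; 19192/187 13229/187]
step 1: y = z − H·x̄ = [844/187]
step 1: S = H·P̄·Hᵀ + R = [263163/187]
step 1: K = P̄·Hᵀ·S⁻¹ = [29178/87721; 19192/87721]
step 1: x' = x̄ + K·y = [-58762/87721, -179357/87721]
step 1: P' = (I − K·H)·P̄ = [29178/87721 19192/87721; 19192/87721 296591/87721]
step 2: x̄ = F·x = [420547/87721, 417476/87721]
step 2: P̄ = F·P·Fᵀ + Q = [2643448/87721 1701998/87721; 1701998/87721 1380031/87721]
step 2: y = z − H·x̄ = [-1086199/87721]
step 2: S = H·P̄·Hᵀ + R = [24054195/87721]
step 2: K = P̄·Hᵀ·S⁻¹ = [2643448/8018065; 1701998/8018065]
step 2: x' = x̄ + K·y = [5707443/8018065, 17084178/8018065]
step 2: P' = (I − K·H)·P̄ = [2643448/8018065 1701998/8018065; 1701998/8018065 27072043/8018065]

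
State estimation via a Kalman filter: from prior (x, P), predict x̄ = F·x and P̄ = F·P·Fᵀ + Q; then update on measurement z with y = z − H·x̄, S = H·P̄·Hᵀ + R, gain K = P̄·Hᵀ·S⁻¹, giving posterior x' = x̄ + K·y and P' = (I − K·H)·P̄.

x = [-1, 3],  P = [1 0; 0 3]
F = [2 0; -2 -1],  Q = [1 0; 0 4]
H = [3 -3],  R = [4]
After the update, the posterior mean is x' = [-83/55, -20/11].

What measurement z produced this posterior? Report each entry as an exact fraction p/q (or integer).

z = [1]

x̄ = F·x = [-2, -1]
P̄ = F·P·Fᵀ + Q = [5 -4; -4 11]
S = H·P̄·Hᵀ + R = [220]
K = P̄·Hᵀ·S⁻¹ = [27/220; -9/44]
x' − x̄ = [27/55, -9/11] = K·y
y = (KᵀK)⁻¹·Kᵀ·(x' − x̄) = [4]
z = y + H·x̄ = [4] + [-3] = [1]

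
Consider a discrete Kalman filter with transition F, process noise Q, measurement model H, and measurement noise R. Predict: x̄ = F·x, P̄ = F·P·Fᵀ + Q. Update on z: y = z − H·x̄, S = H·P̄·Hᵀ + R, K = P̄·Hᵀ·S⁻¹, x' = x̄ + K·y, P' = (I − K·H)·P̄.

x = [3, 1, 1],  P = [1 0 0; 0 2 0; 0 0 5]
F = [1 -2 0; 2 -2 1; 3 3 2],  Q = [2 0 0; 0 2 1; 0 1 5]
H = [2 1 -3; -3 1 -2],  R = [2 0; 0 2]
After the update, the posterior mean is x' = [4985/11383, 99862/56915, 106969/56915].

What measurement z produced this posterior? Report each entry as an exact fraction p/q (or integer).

x̄ = F·x = [1, 5, 14]
P̄ = F·P·Fᵀ + Q = [11 10 -9; 10 19 5; -9 5 52]
S = H·P̄·Hᵀ + R = [651 185; 185 140]
K = P̄·Hᵀ·S⁻¹ = [1837/11383 -2834/11383; 1449/11383 -18111/56915; -2068/11383 -15607/56915]
x' − x̄ = [-6398/11383, -184713/56915, -689841/56915] = K·y
y = (KᵀK)⁻¹·Kᵀ·(x' − x̄) = [32, 23]
z = y + H·x̄ = [32, 23] + [-35, -26] = [-3, -3]

z = [-3, -3]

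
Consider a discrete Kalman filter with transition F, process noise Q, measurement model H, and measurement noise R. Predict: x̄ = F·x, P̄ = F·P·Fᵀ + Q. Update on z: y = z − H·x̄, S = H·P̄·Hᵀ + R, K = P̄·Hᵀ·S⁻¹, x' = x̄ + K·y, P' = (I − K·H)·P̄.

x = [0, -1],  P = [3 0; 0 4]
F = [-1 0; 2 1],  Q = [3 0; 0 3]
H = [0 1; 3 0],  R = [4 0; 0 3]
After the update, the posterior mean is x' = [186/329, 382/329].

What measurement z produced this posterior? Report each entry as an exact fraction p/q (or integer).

x̄ = F·x = [0, -1]
P̄ = F·P·Fᵀ + Q = [6 -6; -6 19]
S = H·P̄·Hᵀ + R = [23 -18; -18 57]
K = P̄·Hᵀ·S⁻¹ = [-6/329 102/329; 253/329 -24/329]
x' − x̄ = [186/329, 711/329] = K·y
y = (KᵀK)⁻¹·Kᵀ·(x' − x̄) = [3, 2]
z = y + H·x̄ = [3, 2] + [-1, 0] = [2, 2]

z = [2, 2]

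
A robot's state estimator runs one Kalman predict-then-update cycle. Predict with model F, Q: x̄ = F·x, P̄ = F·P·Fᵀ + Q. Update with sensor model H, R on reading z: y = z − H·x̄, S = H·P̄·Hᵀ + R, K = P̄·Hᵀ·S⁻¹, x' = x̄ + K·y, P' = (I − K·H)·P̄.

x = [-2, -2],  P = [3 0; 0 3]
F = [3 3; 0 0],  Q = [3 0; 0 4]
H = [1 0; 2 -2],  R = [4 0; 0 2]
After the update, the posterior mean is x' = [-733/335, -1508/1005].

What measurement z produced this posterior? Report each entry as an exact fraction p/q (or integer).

z = [-3, -1]

x̄ = F·x = [-12, 0]
P̄ = F·P·Fᵀ + Q = [57 0; 0 4]
S = H·P̄·Hᵀ + R = [61 114; 114 246]
K = P̄·Hᵀ·S⁻¹ = [171/335 76/335; 152/335 -244/1005]
x' − x̄ = [3287/335, -1508/1005] = K·y
y = (KᵀK)⁻¹·Kᵀ·(x' − x̄) = [9, 23]
z = y + H·x̄ = [9, 23] + [-12, -24] = [-3, -1]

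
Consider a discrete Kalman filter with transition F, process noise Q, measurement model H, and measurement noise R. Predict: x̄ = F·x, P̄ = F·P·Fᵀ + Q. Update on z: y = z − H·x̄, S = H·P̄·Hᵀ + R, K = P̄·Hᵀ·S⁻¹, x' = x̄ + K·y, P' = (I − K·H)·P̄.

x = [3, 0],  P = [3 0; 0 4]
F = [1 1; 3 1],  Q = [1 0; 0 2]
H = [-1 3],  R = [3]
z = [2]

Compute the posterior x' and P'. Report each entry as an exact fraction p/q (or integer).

x' = [4/115, 89/115]
P' = [879/230 162/115; 162/115 97/115]

x̄ = F·x = [3, 9]
P̄ = F·P·Fᵀ + Q = [8 13; 13 33]
y = z − H·x̄ = [-22]
S = H·P̄·Hᵀ + R = [230]
K = P̄·Hᵀ·S⁻¹ = [31/230; 43/115]
x' = x̄ + K·y = [4/115, 89/115]
P' = (I − K·H)·P̄ = [879/230 162/115; 162/115 97/115]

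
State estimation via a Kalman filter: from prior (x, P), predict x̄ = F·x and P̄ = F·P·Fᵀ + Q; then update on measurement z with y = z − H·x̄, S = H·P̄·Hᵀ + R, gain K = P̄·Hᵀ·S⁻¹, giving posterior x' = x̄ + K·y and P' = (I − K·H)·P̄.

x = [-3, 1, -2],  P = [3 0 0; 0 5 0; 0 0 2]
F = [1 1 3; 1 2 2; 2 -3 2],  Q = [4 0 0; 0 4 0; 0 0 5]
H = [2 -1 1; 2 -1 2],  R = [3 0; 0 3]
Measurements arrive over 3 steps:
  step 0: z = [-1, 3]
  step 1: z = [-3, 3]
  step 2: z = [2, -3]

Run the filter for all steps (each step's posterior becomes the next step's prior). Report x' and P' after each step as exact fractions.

step 0: x' = [-29647/5151, -40022/5151, 5349/1717], P' = [63530/5151 85540/5151 -8353/1717; 85540/5151 139025/5151 -6674/1717; -8353/1717 -6674/1717 6942/1717]
step 1: x' = [-288252412/48073079, -259010453/48073079, 222243234/48073079], P' = [770570472/48073079 1006470369/48073079 -334017471/48073079; 1006470369/48073079 1491306534/48073079 -341267460/48073079; -334017471/48073079 -341267460/48073079 223654764/48073079]
step 2: x' = [813714795213/99980646841, 4738741898956/499903234205, -480786256784/99980646841], P' = [1455848364617/99980646841 1889966247193/99980646841 -639000506502/99980646841; 1889966247193/99980646841 14101386349327/499903234205 -632485812222/99980646841; -639000506502/99980646841 -632485812222/99980646841 444194681343/99980646841]

step 0: x̄ = F·x = [-8, -5, -13]
step 0: P̄ = F·P·Fᵀ + Q = [30 25 3; 25 35 -16; 3 -16 70]
step 0: y = z − H·x̄ = [23, 40]
step 0: S = H·P̄·Hᵀ + R = [172 261; 261 426]
step 0: K = P̄·Hᵀ·S⁻¹ = [1829/1717 -2866/5151; 1337/1717 -2663/5151; -1030/1717 1284/1717]
step 0: x' = x̄ + K·y = [-29647/5151, -40022/5151, 5349/1717]
step 0: P' = (I − K·H)·P̄ = [63530/5151 85540/5151 -8353/1717; 85540/5151 139025/5151 -6674/1717; -8353/1717 -6674/1717 6942/1717]
step 1: x̄ = F·x = [-7176/1717, -77597/5151, 92866/5151]
step 1: P̄ = F·P·Fᵀ + Q = [103729/1717 145895/1717 -103639/1717; 145895/1717 805286/5151 -648556/5151; -103639/1717 -648556/5151 627716/5151]
step 1: y = z − H·x̄ = [-47620/1717, -204820/5151]
step 1: S = H·P̄·Hᵀ + R = [331969/1717 544964/1717; 544964/1717 2932499/5151]
step 1: K = P̄·Hᵀ·S⁻¹ = [66884368/48073079 -44454789/48073079; 60122248/48073079 -53633572/48073079; -34370906/48073079 40180682/48073079]
step 1: x' = x̄ + K·y = [-288252412/48073079, -259010453/48073079, 222243234/48073079]
step 1: P' = (I − K·H)·P̄ = [770570472/48073079 1006470369/48073079 -334017471/48073079; 1006470369/48073079 1491306534/48073079 -341267460/48073079; -334017471/48073079 -341267460/48073079 223654764/48073079]
step 2: x̄ = F·x = [119466837/48073079, -361786850/48073079, 645013003/48073079]
step 2: P̄ = F·P·Fᵀ + Q = [2428293350/48073079 3714296196/48073079 -2880587991/48073079; 3714296196/48073079 7782379892/48073079 -6827178741/48073079; -2880587991/48073079 -6827178741/48073079 6984450469/48073079]
step 2: y = z − H·x̄ = [-1149587369/48073079, -2034965767/48073079]
step 2: S = H·P̄·Hᵀ + R = [11899043732/48073079 19805277723/48073079; 19805277723/48073079 34984400657/48073079]
step 2: K = P̄·Hᵀ·S⁻¹ = [127576658513/99980646841 -85423510321/99980646841; 545282353831/499903234205 -508860666539/499903234205; -67106839813/99980646841 80958053968/99980646841]
step 2: x' = x̄ + K·y = [813714795213/99980646841, 4738741898956/499903234205, -480786256784/99980646841]
step 2: P' = (I − K·H)·P̄ = [1455848364617/99980646841 1889966247193/99980646841 -639000506502/99980646841; 1889966247193/99980646841 14101386349327/499903234205 -632485812222/99980646841; -639000506502/99980646841 -632485812222/99980646841 444194681343/99980646841]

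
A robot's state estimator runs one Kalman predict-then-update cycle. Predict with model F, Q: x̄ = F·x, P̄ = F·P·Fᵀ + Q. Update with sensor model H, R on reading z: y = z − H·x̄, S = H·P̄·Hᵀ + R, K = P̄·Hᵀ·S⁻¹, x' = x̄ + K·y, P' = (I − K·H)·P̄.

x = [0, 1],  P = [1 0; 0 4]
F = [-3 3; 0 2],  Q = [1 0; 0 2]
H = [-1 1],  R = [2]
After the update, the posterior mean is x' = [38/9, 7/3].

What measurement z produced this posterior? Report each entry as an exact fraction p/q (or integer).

z = [-2]

x̄ = F·x = [3, 2]
P̄ = F·P·Fᵀ + Q = [46 24; 24 18]
S = H·P̄·Hᵀ + R = [18]
K = P̄·Hᵀ·S⁻¹ = [-11/9; -1/3]
x' − x̄ = [11/9, 1/3] = K·y
y = (KᵀK)⁻¹·Kᵀ·(x' − x̄) = [-1]
z = y + H·x̄ = [-1] + [-1] = [-2]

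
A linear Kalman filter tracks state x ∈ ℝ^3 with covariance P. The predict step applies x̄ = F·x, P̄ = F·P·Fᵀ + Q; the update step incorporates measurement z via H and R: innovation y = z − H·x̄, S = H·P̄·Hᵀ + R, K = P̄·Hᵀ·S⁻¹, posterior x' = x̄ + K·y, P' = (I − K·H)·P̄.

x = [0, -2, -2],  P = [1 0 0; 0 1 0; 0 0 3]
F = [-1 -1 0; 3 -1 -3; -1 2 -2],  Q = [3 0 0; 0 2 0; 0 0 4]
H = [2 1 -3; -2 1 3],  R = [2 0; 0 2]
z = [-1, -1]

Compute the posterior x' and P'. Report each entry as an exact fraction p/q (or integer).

x̄ = F·x = [2, 8, 0]
P̄ = F·P·Fᵀ + Q = [5 -2 -1; -2 39 13; -1 13 21]
y = z − H·x̄ = [-13, -5]
S = H·P̄·Hᵀ + R = [176 -182; -182 348]
K = P̄·Hᵀ·S⁻¹ = [549/14062 -319/14062; 3383/7031 3426/7031; -975/7031 1066/7031]
x' = x̄ + K·y = [11291/7031, -4861/7031, 7345/7031]
P' = (I − K·H)·P̄ = [29743/7031 115/7031 19684/7031; 115/7031 6809/7031 91/7031; 19684/7031 91/7031 13803/7031]

x' = [11291/7031, -4861/7031, 7345/7031]
P' = [29743/7031 115/7031 19684/7031; 115/7031 6809/7031 91/7031; 19684/7031 91/7031 13803/7031]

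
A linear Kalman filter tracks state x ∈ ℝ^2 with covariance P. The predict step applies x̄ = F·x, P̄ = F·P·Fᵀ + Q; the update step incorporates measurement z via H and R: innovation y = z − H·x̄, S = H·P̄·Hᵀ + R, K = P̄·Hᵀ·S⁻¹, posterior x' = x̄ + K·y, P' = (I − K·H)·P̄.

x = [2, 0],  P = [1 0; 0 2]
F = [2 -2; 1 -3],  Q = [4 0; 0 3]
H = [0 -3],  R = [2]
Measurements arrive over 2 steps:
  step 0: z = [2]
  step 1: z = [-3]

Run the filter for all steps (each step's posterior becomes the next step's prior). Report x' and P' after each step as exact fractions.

step 0: x' = [58/25, -16/25], P' = [359/50 7/50; 7/50 11/50]
step 1: x' = [680/371, 2759/2597], P' = [748/53 104/371; 104/371 566/2597]

step 0: x̄ = F·x = [4, 2]
step 0: P̄ = F·P·Fᵀ + Q = [16 14; 14 22]
step 0: y = z − H·x̄ = [8]
step 0: S = H·P̄·Hᵀ + R = [200]
step 0: K = P̄·Hᵀ·S⁻¹ = [-21/100; -33/100]
step 0: x' = x̄ + K·y = [58/25, -16/25]
step 0: P' = (I − K·H)·P̄ = [359/50 7/50; 7/50 11/50]
step 1: x̄ = F·x = [148/25, 106/25]
step 1: P̄ = F·P·Fᵀ + Q = [812/25 364/25; 364/25 283/25]
step 1: y = z − H·x̄ = [243/25]
step 1: S = H·P̄·Hᵀ + R = [2597/25]
step 1: K = P̄·Hᵀ·S⁻¹ = [-156/371; -849/2597]
step 1: x' = x̄ + K·y = [680/371, 2759/2597]
step 1: P' = (I − K·H)·P̄ = [748/53 104/371; 104/371 566/2597]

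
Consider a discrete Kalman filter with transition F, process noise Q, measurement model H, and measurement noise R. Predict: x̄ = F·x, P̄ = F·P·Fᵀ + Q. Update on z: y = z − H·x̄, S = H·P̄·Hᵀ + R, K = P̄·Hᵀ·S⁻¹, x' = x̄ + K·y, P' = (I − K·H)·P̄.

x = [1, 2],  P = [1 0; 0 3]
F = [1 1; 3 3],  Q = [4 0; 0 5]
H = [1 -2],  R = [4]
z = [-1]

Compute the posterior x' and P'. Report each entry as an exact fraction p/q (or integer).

x̄ = F·x = [3, 9]
P̄ = F·P·Fᵀ + Q = [8 12; 12 41]
y = z − H·x̄ = [14]
S = H·P̄·Hᵀ + R = [128]
K = P̄·Hᵀ·S⁻¹ = [-1/8; -35/64]
x' = x̄ + K·y = [5/4, 43/32]
P' = (I − K·H)·P̄ = [6 13/4; 13/4 87/32]

x' = [5/4, 43/32]
P' = [6 13/4; 13/4 87/32]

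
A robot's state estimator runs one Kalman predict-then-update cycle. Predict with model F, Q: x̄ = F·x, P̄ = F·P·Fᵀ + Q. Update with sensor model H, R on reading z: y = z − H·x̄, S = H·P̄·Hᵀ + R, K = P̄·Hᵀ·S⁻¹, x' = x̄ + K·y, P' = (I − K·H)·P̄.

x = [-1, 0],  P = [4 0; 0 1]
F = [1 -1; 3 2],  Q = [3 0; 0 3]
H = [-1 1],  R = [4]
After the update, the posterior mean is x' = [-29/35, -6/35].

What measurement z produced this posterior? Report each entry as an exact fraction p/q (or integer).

x̄ = F·x = [-1, -3]
P̄ = F·P·Fᵀ + Q = [8 10; 10 43]
S = H·P̄·Hᵀ + R = [35]
K = P̄·Hᵀ·S⁻¹ = [2/35; 33/35]
x' − x̄ = [6/35, 99/35] = K·y
y = (KᵀK)⁻¹·Kᵀ·(x' − x̄) = [3]
z = y + H·x̄ = [3] + [-2] = [1]

z = [1]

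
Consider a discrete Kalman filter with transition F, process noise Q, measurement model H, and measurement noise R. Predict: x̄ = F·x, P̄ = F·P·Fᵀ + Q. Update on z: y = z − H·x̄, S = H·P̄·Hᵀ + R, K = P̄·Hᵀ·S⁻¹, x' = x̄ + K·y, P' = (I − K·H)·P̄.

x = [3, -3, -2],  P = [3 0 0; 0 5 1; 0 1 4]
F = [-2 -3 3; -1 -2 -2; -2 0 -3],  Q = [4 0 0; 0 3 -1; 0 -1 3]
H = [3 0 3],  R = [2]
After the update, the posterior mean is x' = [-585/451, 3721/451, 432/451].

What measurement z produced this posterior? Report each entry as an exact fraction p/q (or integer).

z = [-1]

x̄ = F·x = [-3, 7, 0]
P̄ = F·P·Fᵀ + Q = [79 12 -15; 12 50 35; -15 35 51]
S = H·P̄·Hᵀ + R = [902]
K = P̄·Hᵀ·S⁻¹ = [96/451; 141/902; 54/451]
x' − x̄ = [768/451, 564/451, 432/451] = K·y
y = (KᵀK)⁻¹·Kᵀ·(x' − x̄) = [8]
z = y + H·x̄ = [8] + [-9] = [-1]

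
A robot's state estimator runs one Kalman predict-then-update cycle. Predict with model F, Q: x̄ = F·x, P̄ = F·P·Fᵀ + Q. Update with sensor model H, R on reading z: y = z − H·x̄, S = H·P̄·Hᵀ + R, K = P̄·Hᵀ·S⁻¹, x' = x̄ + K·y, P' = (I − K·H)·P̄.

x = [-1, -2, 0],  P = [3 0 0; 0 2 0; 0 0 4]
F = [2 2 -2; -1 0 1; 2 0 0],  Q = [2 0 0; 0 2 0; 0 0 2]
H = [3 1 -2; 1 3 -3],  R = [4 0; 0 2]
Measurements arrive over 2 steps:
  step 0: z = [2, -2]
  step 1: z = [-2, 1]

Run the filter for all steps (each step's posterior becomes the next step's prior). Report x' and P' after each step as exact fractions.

step 0: x' = [3532/5143, -7202/5143, -2691/5143], P' = [5036/5143 2580/5143 4993/5143; 2580/5143 9312/5143 9625/5143; 4993/5143 9625/5143 24237/10286]
step 1: x' = [-84100/85379, 6515/170758, -364549/683032], P' = [410934/426895 291686/426895 479488/426895; 291686/426895 850974/426895 904597/426895; 479488/426895 904597/426895 13544567/5122740]

step 0: x̄ = F·x = [-6, 1, -2]
step 0: P̄ = F·P·Fᵀ + Q = [38 -14 12; -14 9 -6; 12 -6 14]
step 0: y = z − H·x̄ = [15, -5]
step 0: S = H·P̄·Hᵀ + R = [207 7; 7 199]
step 0: K = P̄·Hᵀ·S⁻¹ = [3851/10286 -2203/10286; -1099/10286 1641/10286; 367/20572 -4975/20572]
step 0: x' = x̄ + K·y = [3532/5143, -7202/5143, -2691/5143]
step 0: P' = (I − K·H)·P̄ = [5036/5143 2580/5143 4993/5143; 2580/5143 9312/5143 9625/5143; 4993/5143 9625/5143 24237/10286]
step 1: x̄ = F·x = [-1958/5143, -6223/5143, 7064/5143]
step 1: P̄ = F·P·Fᵀ + Q = [19848/5143 -247/5143 10492/5143; -247/5143 34909/10286 -86/5143; 10492/5143 -86/5143 30430/5143]
step 1: y = z − H·x̄ = [15939/5143, 46962/5143]
step 1: S = H·P̄·Hᵀ + R = [422673/10286 354759/10286; 354759/10286 796417/10286]
step 1: K = P̄·Hᵀ·S⁻¹ = [141378/426895 -76236/426895; -41581/853790 130817/853790; 513799/10245480 -771451/3415160]
step 1: x' = x̄ + K·y = [-84100/85379, 6515/170758, -364549/683032]
step 1: P' = (I − K·H)·P̄ = [410934/426895 291686/426895 479488/426895; 291686/426895 850974/426895 904597/426895; 479488/426895 904597/426895 13544567/5122740]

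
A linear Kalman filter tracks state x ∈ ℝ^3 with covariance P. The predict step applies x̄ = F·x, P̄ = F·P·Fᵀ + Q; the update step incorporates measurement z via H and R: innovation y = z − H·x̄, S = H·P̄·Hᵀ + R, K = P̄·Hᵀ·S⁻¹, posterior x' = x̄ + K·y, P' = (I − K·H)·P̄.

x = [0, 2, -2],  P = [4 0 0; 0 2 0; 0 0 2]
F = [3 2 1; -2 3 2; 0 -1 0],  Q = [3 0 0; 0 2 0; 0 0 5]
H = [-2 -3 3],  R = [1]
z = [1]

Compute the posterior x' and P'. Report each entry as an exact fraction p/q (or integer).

x̄ = F·x = [2, 2, -2]
P̄ = F·P·Fᵀ + Q = [49 -8 -4; -8 44 -6; -4 -6 7]
y = z − H·x̄ = [17]
S = H·P̄·Hᵀ + R = [716]
K = P̄·Hᵀ·S⁻¹ = [-43/358; -67/358; 47/716]
x' = x̄ + K·y = [-15/358, -423/358, -633/716]
P' = (I − K·H)·P̄ = [6922/179 -4313/179 589/358; -4313/179 3387/179 1001/358; 589/358 1001/358 2803/716]

x' = [-15/358, -423/358, -633/716]
P' = [6922/179 -4313/179 589/358; -4313/179 3387/179 1001/358; 589/358 1001/358 2803/716]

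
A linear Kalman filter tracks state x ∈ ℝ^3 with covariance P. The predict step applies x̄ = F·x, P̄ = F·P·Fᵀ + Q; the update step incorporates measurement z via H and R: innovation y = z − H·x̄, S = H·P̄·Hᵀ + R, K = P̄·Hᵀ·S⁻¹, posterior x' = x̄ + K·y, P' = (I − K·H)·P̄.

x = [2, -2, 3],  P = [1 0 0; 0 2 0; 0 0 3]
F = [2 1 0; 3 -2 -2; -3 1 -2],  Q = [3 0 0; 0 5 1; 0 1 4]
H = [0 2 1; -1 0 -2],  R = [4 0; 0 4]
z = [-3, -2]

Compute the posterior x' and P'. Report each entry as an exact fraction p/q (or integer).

x̄ = F·x = [2, 4, -14]
P̄ = F·P·Fᵀ + Q = [9 2 -4; 2 34 0; -4 0 27]
y = z − H·x̄ = [3, -28]
S = H·P̄·Hᵀ + R = [167 -54; -54 105]
K = P̄·Hᵀ·S⁻¹ = [-18/4873 -167/14619; 2344/4873 3338/14619; 45/4873 -6892/14619]
x' = x̄ + K·y = [33752/14619, -13892/14619, -11285/14619]
P' = (I − K·H)·P̄ = [131404/14619 32576/14619 -65368/14619; 32576/14619 25546/14619 -22964/14619; -65368/14619 -22964/14619 46468/14619]

x' = [33752/14619, -13892/14619, -11285/14619]
P' = [131404/14619 32576/14619 -65368/14619; 32576/14619 25546/14619 -22964/14619; -65368/14619 -22964/14619 46468/14619]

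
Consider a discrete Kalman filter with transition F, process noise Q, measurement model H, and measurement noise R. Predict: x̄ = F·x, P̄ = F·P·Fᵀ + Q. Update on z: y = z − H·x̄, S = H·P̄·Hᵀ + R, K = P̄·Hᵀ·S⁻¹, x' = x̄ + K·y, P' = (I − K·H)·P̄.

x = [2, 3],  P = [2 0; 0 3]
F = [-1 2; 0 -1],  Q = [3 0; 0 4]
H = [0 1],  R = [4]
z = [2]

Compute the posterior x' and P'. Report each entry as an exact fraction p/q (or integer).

x̄ = F·x = [4, -3]
P̄ = F·P·Fᵀ + Q = [17 -6; -6 7]
y = z − H·x̄ = [5]
S = H·P̄·Hᵀ + R = [11]
K = P̄·Hᵀ·S⁻¹ = [-6/11; 7/11]
x' = x̄ + K·y = [14/11, 2/11]
P' = (I − K·H)·P̄ = [151/11 -24/11; -24/11 28/11]

x' = [14/11, 2/11]
P' = [151/11 -24/11; -24/11 28/11]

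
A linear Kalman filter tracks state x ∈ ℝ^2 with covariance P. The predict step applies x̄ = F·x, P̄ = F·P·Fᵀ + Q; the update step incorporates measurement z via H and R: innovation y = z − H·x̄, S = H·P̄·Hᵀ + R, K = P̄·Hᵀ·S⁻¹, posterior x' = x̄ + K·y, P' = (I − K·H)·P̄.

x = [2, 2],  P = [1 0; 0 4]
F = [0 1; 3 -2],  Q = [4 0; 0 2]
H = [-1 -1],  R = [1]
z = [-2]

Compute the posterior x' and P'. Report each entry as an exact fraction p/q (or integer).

x' = [2, 1/10]
P' = [8 -8; -8 179/20]

x̄ = F·x = [2, 2]
P̄ = F·P·Fᵀ + Q = [8 -8; -8 27]
y = z − H·x̄ = [2]
S = H·P̄·Hᵀ + R = [20]
K = P̄·Hᵀ·S⁻¹ = [0; -19/20]
x' = x̄ + K·y = [2, 1/10]
P' = (I − K·H)·P̄ = [8 -8; -8 179/20]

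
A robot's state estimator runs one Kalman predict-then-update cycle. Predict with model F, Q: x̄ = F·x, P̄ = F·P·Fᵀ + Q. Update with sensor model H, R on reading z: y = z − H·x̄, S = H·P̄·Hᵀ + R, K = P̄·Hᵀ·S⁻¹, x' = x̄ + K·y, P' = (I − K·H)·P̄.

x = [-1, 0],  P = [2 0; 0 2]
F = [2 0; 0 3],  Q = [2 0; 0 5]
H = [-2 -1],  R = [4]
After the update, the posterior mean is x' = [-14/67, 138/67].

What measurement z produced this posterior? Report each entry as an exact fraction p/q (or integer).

z = [-2]

x̄ = F·x = [-2, 0]
P̄ = F·P·Fᵀ + Q = [10 0; 0 23]
S = H·P̄·Hᵀ + R = [67]
K = P̄·Hᵀ·S⁻¹ = [-20/67; -23/67]
x' − x̄ = [120/67, 138/67] = K·y
y = (KᵀK)⁻¹·Kᵀ·(x' − x̄) = [-6]
z = y + H·x̄ = [-6] + [4] = [-2]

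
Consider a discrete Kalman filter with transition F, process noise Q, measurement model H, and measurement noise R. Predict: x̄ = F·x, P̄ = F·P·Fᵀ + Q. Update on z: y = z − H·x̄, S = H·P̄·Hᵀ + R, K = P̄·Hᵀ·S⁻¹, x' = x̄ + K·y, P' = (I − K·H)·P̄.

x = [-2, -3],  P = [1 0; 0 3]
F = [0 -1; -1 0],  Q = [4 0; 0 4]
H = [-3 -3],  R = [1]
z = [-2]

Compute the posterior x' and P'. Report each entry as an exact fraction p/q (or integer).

x̄ = F·x = [3, 2]
P̄ = F·P·Fᵀ + Q = [7 0; 0 5]
y = z − H·x̄ = [13]
S = H·P̄·Hᵀ + R = [109]
K = P̄·Hᵀ·S⁻¹ = [-21/109; -15/109]
x' = x̄ + K·y = [54/109, 23/109]
P' = (I − K·H)·P̄ = [322/109 -315/109; -315/109 320/109]

x' = [54/109, 23/109]
P' = [322/109 -315/109; -315/109 320/109]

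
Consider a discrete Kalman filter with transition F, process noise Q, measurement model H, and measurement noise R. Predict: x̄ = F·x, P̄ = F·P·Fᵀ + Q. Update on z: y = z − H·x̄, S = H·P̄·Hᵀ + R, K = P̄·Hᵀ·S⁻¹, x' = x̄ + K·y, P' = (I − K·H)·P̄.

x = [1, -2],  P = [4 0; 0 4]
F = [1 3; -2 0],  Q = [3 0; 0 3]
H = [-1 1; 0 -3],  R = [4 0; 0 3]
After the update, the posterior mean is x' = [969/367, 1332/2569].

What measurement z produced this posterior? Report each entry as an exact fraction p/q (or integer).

z = [-3, -2]

x̄ = F·x = [-5, -2]
P̄ = F·P·Fᵀ + Q = [43 -8; -8 19]
S = H·P̄·Hᵀ + R = [82 -81; -81 174]
K = P̄·Hᵀ·S⁻¹ = [-330/367 -103/367; 27/2569 -829/2569]
x' − x̄ = [2804/367, 6470/2569] = K·y
y = (KᵀK)⁻¹·Kᵀ·(x' − x̄) = [-6, -8]
z = y + H·x̄ = [-6, -8] + [3, 6] = [-3, -2]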